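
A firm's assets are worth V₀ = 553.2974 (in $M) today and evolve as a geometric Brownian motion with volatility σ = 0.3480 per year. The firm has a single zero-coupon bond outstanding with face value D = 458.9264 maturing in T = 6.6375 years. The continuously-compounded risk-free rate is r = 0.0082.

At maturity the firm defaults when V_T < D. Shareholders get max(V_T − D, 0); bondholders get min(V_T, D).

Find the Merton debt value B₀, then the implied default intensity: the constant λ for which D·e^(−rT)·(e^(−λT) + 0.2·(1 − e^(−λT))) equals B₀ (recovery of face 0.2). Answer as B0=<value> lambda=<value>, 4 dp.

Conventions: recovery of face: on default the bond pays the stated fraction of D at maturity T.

Equity is a call on the firm's assets struck at D = 458.9264:
d₁ = [ln(V₀/D) + (r + σ²/2)T] / (σ√T)
   = [ln(553.2974/458.9264) + (0.0082 + 0.5·0.3480²)·6.6375] / (0.3480·√6.6375)
   = [0.187006 + 0.456341] / 0.896564 = 0.717569
d₂ = d₁ − σ√T = 0.717569 − 0.896564 = -0.178995
N(d₁) = 0.763489,  N(d₂) = 0.428971,  e^(−rT) = 0.947027
E₀ = V₀·N(d₁) − D·e^(−rT)·N(d₂)
   = 553.2974·0.763489 − 458.9264·0.947027·0.428971 = 235.998776
B₀ = V₀ − E₀ = 553.2974 − 235.998776 = 317.298624
e^(−λT) = (B₀·e^(rT)/D − 0.2)/(1 − 0.2) = (317.2986·1.055936/458.9264 − 0.2)/0.8 = 0.66258366
λ = −ln(0.66258366)/6.6375 = 0.062013

B0=317.2986 lambda=0.0620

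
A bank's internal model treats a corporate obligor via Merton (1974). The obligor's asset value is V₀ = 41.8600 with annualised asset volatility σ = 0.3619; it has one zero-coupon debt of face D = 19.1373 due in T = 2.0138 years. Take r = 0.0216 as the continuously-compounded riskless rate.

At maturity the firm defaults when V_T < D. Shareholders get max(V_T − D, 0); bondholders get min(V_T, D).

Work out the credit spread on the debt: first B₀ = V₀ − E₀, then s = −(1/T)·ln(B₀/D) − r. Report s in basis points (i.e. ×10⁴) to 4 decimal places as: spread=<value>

spread=86.3994

With assets at 41.8600 and a single debt payment of 19.1373 at 2.0138 years:
d₁ = [ln(V₀/D) + (r + σ²/2)T] / (σ√T)
   = [ln(41.8600/19.1373) + (0.0216 + 0.5·0.3619²)·2.0138] / (0.3619·√2.0138)
   = [0.782691 + 0.175373] / 0.513567 = 1.865512
d₂ = d₁ − σ√T = 1.865512 − 0.513567 = 1.351946
N(d₁) = 0.968945,  N(d₂) = 0.911804,  e^(−rT) = 0.957434
E₀ = V₀·N(d₁) − D·e^(−rT)·N(d₂)
   = 41.8600·0.968945 − 19.1373·0.957434·0.911804 = 23.853332
B₀ = V₀ − E₀ = 41.8600 − 23.853332 = 18.006668
spread = −(1/T)·ln(B₀/D) − r = −(1/2.0138)·ln(18.006668/19.1373) − 0.0216 = 0.00863994
in basis points: 0.00863994 × 10⁴ = 86.3994 bp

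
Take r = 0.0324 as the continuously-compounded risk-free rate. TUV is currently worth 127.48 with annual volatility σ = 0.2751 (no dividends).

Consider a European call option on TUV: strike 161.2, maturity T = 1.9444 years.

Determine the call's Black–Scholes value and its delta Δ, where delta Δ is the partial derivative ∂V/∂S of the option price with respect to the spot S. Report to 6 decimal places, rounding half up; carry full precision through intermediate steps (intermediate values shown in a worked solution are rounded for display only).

price = 11.324437
Δ = 0.399067

σ√T = 0.2751·√1.9444 = 0.383604
d₁ = (ln(S/K) + (r+σ²/2)T) / (σ√T) = (ln(127.48/161.2) + (0.0324+0.2751²/2)·1.9444) / 0.383604 = (-0.234686 + 0.136575) / 0.383604 = -0.255763
d₂ = d₁ − σ√T = -0.255763 − 0.383604 = -0.639367
e^{−rT} = 0.938945
N(d₁) = 0.399067,  N(d₂) = 0.261292
Call price V = S·N(d₁) − K·e^{−rT}·N(d₂) = 50.873064 − 39.548627 = 11.324437
Δ = N(d₁) = 0.399067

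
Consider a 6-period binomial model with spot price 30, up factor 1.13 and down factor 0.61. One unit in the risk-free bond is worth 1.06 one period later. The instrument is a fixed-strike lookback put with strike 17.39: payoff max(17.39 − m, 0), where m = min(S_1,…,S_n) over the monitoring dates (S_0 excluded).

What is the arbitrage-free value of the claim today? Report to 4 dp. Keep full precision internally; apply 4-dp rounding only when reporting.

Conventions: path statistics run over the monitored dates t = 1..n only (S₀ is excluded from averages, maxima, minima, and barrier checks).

No-arbitrage gives p* = (R−d)/(u−d) = 0.8654: enumerate every path, weight its payoff by its p*-probability, and discount by R^6.
Enumerate all 2^6 = 64 price paths (U = up ×1.13, D = down ×0.61); each path with k up-moves has probability p*^k·(1−p*)^(6−k).
DDDDDD: m=1.5456, payoff=15.8444, prob=0.000006
UDDDDD: m=2.8632, payoff=14.5268, prob=0.000038
DUDDDD: m=2.8632, payoff=14.5268, prob=0.000038
UUDDDD: m=5.3039, payoff=12.0861, prob=0.000246
DDUDDD: m=2.8632, payoff=14.5268, prob=0.000038
UDUDDD: m=5.3039, payoff=12.0861, prob=0.000246
DUUDDD: m=5.3039, payoff=12.0861, prob=0.000246
UUUDDD: m=9.8253, payoff=7.5647, prob=0.001581
DDDUDD: m=2.8632, payoff=14.5268, prob=0.000038
UDDUDD: m=5.3039, payoff=12.0861, prob=0.000246
DUDUDD: m=5.3039, payoff=12.0861, prob=0.000246
UUDUDD: m=9.8253, payoff=7.5647, prob=0.001581
DDUUDD: m=5.3039, payoff=12.0861, prob=0.000246
UDUUDD: m=9.8253, payoff=7.5647, prob=0.001581
DUUUDD: m=9.8253, payoff=7.5647, prob=0.001581
UUUUDD: m=18.2010, payoff=0.0000, prob=0.010163
DDDDUD: m=2.8632, payoff=14.5268, prob=0.000038
UDDDUD: m=5.3039, payoff=12.0861, prob=0.000246
DUDDUD: m=5.3039, payoff=12.0861, prob=0.000246
UUDDUD: m=9.8253, payoff=7.5647, prob=0.001581
DDUDUD: m=5.3039, payoff=12.0861, prob=0.000246
UDUDUD: m=9.8253, payoff=7.5647, prob=0.001581
DUUDUD: m=9.8253, payoff=7.5647, prob=0.001581
UUUDUD: m=18.2010, payoff=0.0000, prob=0.010163
DDDUUD: m=5.3039, payoff=12.0861, prob=0.000246
UDDUUD: m=9.8253, payoff=7.5647, prob=0.001581
DUDUUD: m=9.8253, payoff=7.5647, prob=0.001581
UUDUUD: m=18.2010, payoff=0.0000, prob=0.010163
DDUUUD: m=9.8253, payoff=7.5647, prob=0.001581
UDUUUD: m=18.2010, payoff=0.0000, prob=0.010163
DUUUUD: m=18.2010, payoff=0.0000, prob=0.010163
UUUUUD: m=33.7166, payoff=0.0000, prob=0.065334
DDDDDU: m=2.5338, payoff=14.8562, prob=0.000038
UDDDDU: m=4.6937, payoff=12.6963, prob=0.000246
DUDDDU: m=4.6937, payoff=12.6963, prob=0.000246
UUDDDU: m=8.6950, payoff=8.6950, prob=0.001581
DDUDDU: m=4.6937, payoff=12.6963, prob=0.000246
UDUDDU: m=8.6950, payoff=8.6950, prob=0.001581
DUUDDU: m=8.6950, payoff=8.6950, prob=0.001581
UUUDDU: m=16.1071, payoff=1.2829, prob=0.010163
DDDUDU: m=4.6937, payoff=12.6963, prob=0.000246
UDDUDU: m=8.6950, payoff=8.6950, prob=0.001581
DUDUDU: m=8.6950, payoff=8.6950, prob=0.001581
UUDUDU: m=16.1071, payoff=1.2829, prob=0.010163
DDUUDU: m=8.6950, payoff=8.6950, prob=0.001581
UDUUDU: m=16.1071, payoff=1.2829, prob=0.010163
DUUUDU: m=16.1071, payoff=1.2829, prob=0.010163
UUUUDU: m=29.8377, payoff=0.0000, prob=0.065334
DDDDUU: m=4.1538, payoff=13.2362, prob=0.000246
UDDDUU: m=7.6947, payoff=9.6953, prob=0.001581
DUDDUU: m=7.6947, payoff=9.6953, prob=0.001581
UUDDUU: m=14.2540, payoff=3.1360, prob=0.010163
DDUDUU: m=7.6947, payoff=9.6953, prob=0.001581
UDUDUU: m=14.2540, payoff=3.1360, prob=0.010163
DUUDUU: m=14.2540, payoff=3.1360, prob=0.010163
UUUDUU: m=26.4050, payoff=0.0000, prob=0.065334
DDDUUU: m=6.8094, payoff=10.5806, prob=0.001581
UDDUUU: m=12.6142, payoff=4.7758, prob=0.010163
DUDUUU: m=12.6142, payoff=4.7758, prob=0.010163
UUDUUU: m=23.3673, payoff=0.0000, prob=0.065334
DDUUUU: m=11.1630, payoff=6.2270, prob=0.010163
UDUUUU: m=20.6790, payoff=0.0000, prob=0.065334
DUUUUU: m=18.3000, payoff=0.0000, prob=0.065334
UUUUUU: m=33.9000, payoff=0.0000, prob=0.420006
Price = Σ prob·payoff / R^6 = 0.621815 / 1.418519 = 0.4384

price = 0.4384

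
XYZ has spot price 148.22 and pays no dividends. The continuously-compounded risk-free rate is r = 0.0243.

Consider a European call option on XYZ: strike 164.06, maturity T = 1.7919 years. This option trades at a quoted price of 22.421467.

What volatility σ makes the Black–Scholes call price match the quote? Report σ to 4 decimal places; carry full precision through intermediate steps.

sigma = 0.3292

At σ = 0.3292 the Black–Scholes value reproduces the quote:
σ√T = 0.3292·√1.7919 = 0.440673
d₁ = (ln(S/K) + (r+σ²/2)T) / (σ√T) = (ln(148.22/164.06) + (0.0243+0.3292²/2)·1.7919) / 0.440673 = (-0.101535 + 0.140640) / 0.440673 = 0.088739
d₂ = d₁ − σ√T = 0.088739 − 0.440673 = -0.351934
e^{−rT} = 0.957391
N(d₁) = 0.535355,  N(d₂) = 0.362444
V = S·N(d₁) − K·e^{−rT}·N(d₂) = 79.350390 − 56.928924 = 22.421467 (the quoted price), and the Black–Scholes price is strictly increasing in σ, so σ is unique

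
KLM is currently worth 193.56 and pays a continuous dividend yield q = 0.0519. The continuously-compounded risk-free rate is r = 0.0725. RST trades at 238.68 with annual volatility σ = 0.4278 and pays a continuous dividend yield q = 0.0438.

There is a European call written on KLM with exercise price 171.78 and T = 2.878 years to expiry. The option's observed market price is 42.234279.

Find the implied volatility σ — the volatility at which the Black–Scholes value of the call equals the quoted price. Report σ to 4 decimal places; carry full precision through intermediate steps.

At σ = 0.2574 the Black–Scholes value reproduces the quote:
σ√T = 0.2574·√2.878 = 0.436671
d₁ = (ln(S/K) + (r−q+σ²/2)T) / (σ√T) = (ln(193.56/171.78) + (0.0725−0.0519+0.2574²/2)·2.878) / 0.436671 = (0.119373 + 0.154627) / 0.436671 = 0.627476
d₂ = d₁ − σ√T = 0.627476 − 0.436671 = 0.190806
e^{−rT} = 0.811675
e^{−qT} = 0.861252
N(d₁) = 0.734826,  N(d₂) = 0.575661
V = S·e^{−qT}·N(d₁) − K·e^{−rT}·N(d₂) = 122.498446 − 80.264167 = 42.234279 (matching the quote); vega is positive throughout, so no other σ reproduces this price

sigma = 0.2574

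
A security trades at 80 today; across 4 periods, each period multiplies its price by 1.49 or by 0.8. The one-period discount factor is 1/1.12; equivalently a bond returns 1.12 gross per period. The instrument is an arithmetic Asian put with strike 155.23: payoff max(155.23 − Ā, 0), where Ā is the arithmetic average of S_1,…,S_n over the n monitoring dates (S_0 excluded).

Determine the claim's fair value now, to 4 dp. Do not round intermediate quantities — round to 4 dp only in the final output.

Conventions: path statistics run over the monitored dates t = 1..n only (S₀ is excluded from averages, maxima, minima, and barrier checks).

Set p* = 0.4638 (from d < R < u); the path-dependent value is the discounted p*-expectation over all price paths.
Enumerate all 2^4 = 16 price paths (U = up ×1.49, D = down ×0.8); each path with k up-moves has probability p*^k·(1−p*)^(4−k).
DDDD: Ā=47.2320, payoff=107.9980, prob=0.082682
UDDD: Ā=87.9696, payoff=67.2604, prob=0.071509
DUDD: Ā=74.1696, payoff=81.0604, prob=0.071509
UUDD: Ā=138.1409, payoff=17.0891, prob=0.061845
DDUD: Ā=63.1296, payoff=92.1004, prob=0.071509
UDUD: Ā=117.5789, payoff=37.6511, prob=0.061845
DUUD: Ā=103.7789, payoff=51.4511, prob=0.061845
UUUD: Ā=193.2882, payoff=0.0000, prob=0.053488
DDDU: Ā=54.2976, payoff=100.9324, prob=0.071509
UDDU: Ā=101.1293, payoff=54.1007, prob=0.061845
DUDU: Ā=87.3293, payoff=67.9007, prob=0.061845
UUDU: Ā=162.6508, payoff=0.0000, prob=0.053488
DDUU: Ā=76.2893, payoff=78.9407, prob=0.061845
UDUU: Ā=142.0888, payoff=13.1412, prob=0.053488
DUUU: Ā=128.2888, payoff=26.9412, prob=0.053488
UUUU: Ā=238.9379, payoff=0.0000, prob=0.046260
Price = Σ prob·payoff / R^4 = 54.477932 / 1.573519 = 34.6217

price = 34.6217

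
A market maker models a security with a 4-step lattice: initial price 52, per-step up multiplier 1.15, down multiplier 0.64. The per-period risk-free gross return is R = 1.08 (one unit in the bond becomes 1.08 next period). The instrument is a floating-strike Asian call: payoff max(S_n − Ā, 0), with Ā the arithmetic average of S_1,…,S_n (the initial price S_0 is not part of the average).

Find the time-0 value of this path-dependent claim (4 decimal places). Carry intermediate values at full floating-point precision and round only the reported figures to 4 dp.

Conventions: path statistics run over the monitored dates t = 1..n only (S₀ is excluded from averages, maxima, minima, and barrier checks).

price = 7.3964

Set p* = 0.8627 (from d < R < u); the path-dependent value is the discounted p*-expectation over all price paths.
Enumerate all 2^4 = 16 price paths (U = up ×1.15, D = down ×0.64); each path with k up-moves has probability p*^k·(1−p*)^(4−k).
DDDD: Ā=19.2337, payoff=0.0000, prob=0.000355
UDDD: Ā=34.5606, payoff=0.0000, prob=0.002231
DUDD: Ā=27.9306, payoff=0.0000, prob=0.002231
UUDD: Ā=50.1877, payoff=0.0000, prob=0.014022
DDUD: Ā=23.6874, payoff=0.0000, prob=0.002231
UDUD: Ā=42.5632, payoff=0.0000, prob=0.014022
DUUD: Ā=35.9332, payoff=0.0000, prob=0.014022
UUUD: Ā=64.5676, payoff=0.0000, prob=0.088140
DDDU: Ā=20.9717, payoff=0.0000, prob=0.002231
UDDU: Ā=37.6836, payoff=0.0000, prob=0.014022
DUDU: Ā=31.0536, payoff=0.0000, prob=0.014022
UUDU: Ā=55.7994, payoff=0.0000, prob=0.088140
DDUU: Ā=26.8104, payoff=1.3578, prob=0.014022
UDUU: Ā=48.1749, payoff=2.4398, prob=0.088140
DUUU: Ā=41.5449, payoff=9.0698, prob=0.088140
UUUU: Ā=74.6510, payoff=16.2974, prob=0.554026
Price = Σ prob·payoff / R^4 = 10.062672 / 1.360489 = 7.3964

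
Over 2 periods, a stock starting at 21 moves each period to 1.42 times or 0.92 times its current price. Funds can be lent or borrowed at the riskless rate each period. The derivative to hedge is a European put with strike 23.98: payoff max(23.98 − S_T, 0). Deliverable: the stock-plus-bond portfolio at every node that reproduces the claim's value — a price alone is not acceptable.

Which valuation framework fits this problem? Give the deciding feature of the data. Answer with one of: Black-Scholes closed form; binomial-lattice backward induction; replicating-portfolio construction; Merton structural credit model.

framework: replicating-portfolio construction

Key observation: the deliverable is the dynamic trading strategy on the 2-step tree (spot 21, moves 1.42 and 0.92), so the valuation must go through the node-by-node replicating-portfolio solve.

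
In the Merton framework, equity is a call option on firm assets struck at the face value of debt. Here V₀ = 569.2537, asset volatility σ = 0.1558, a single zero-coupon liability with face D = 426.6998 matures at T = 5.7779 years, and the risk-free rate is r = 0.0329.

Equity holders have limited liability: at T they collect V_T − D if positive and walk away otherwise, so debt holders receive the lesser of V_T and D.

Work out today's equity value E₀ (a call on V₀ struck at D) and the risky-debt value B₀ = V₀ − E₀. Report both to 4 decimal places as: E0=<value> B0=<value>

With assets at 569.2537 and a single debt payment of 426.6998 at 5.7779 years:
d₁ = [ln(V₀/D) + (r + σ²/2)T] / (σ√T)
   = [ln(569.2537/426.6998) + (0.0329 + 0.5·0.1558²)·5.7779] / (0.1558·√5.7779)
   = [0.288245 + 0.260218] / 0.374501 = 1.464520
d₂ = d₁ − σ√T = 1.464520 − 0.374501 = 1.090020
N(d₁) = 0.928474,  N(d₂) = 0.862148,  e^(−rT) = 0.826882
E₀ = V₀·N(d₁) − D·e^(−rT)·N(d₂)
   = 569.2537·0.928474 − 426.6998·0.826882·0.862148 = 224.345262
B₀ = V₀ − E₀ = 569.2537 − 224.345262 = 344.908438

E0=224.3453 B0=344.9084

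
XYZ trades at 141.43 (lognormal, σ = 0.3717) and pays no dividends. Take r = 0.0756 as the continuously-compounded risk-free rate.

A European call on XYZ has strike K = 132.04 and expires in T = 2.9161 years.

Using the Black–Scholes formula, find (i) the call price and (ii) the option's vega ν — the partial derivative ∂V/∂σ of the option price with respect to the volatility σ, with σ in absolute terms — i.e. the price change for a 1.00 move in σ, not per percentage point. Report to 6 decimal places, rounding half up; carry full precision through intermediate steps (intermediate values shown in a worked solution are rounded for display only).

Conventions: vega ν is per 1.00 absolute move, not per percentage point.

price = 51.567433
ν = 71.470523

σ√T = 0.3717·√2.9161 = 0.634737
d₁ = (ln(S/K) + (r+σ²/2)T) / (σ√T) = (ln(141.43/132.04) + (0.0756+0.3717²/2)·2.9161) / 0.634737 = (0.068700 + 0.421903) / 0.634737 = 0.772923
d₂ = d₁ − σ√T = 0.772923 − 0.634737 = 0.138186
e^{−rT} = 0.802152
N(d₁) = 0.780216,  N(d₂) = 0.554953
Call price V = S·N(d₁) − K·e^{−rT}·N(d₂) = 110.345943 − 58.778510 = 51.567433
φ(d₁) = (1/√(2π))·e^{−d₁²/2} = 0.295927
ν = S·φ(d₁)·√T = 71.470523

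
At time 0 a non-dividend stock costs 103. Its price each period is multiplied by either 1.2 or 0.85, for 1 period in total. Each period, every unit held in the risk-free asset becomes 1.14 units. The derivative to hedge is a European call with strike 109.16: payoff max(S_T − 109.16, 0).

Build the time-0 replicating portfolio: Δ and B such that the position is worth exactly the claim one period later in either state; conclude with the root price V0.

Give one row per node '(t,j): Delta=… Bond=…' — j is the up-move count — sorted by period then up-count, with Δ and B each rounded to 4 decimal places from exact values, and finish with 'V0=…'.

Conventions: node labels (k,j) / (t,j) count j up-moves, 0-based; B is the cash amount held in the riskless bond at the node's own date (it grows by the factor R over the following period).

The replicating-portfolio and risk-neutral prices coincide; use p* = (1.14−0.85)/(1.2−0.85) = 0.8286 for the latter.
At maturity the claim pays: V(1,0)=0.0000, V(1,1)=14.4400
(0,0): S=103.0000. Δ = (V_up−V_dn)/(S_up−S_dn) = (14.4400−0.0000)/(123.6000−87.5500) = 0.4006. V = [p*·14.4400 + (1−p*)·0.0000]/1.14 = 10.4952. B = V − Δ·S = -30.7619.
Verification: the root portfolio costs Δ(0,0)·S0 + B(0,0) = 10.4952, matching V0.

(0,0): Delta=0.4006 Bond=-30.7619
V0=10.4952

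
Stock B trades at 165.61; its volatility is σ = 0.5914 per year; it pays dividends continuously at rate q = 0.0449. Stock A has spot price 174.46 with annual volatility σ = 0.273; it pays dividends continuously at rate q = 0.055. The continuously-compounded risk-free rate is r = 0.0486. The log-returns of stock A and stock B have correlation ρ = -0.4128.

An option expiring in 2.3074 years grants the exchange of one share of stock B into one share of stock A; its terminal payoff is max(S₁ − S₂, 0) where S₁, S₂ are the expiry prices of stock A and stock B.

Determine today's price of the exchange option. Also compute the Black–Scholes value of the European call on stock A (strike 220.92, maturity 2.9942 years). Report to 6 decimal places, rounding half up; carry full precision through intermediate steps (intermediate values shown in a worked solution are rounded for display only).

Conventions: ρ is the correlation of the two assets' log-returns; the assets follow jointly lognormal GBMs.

exchange price = 67.242405
price(stock A call K=220.92) = 14.529049

σ_eff = √(σ₁² + σ₂² − 2ρσ₁σ₂) = √(0.273² + 0.5914² − 2·-0.4128·0.273·0.5914) = 0.746711
d₁ = (ln(S₁/S₂) + (q₂ − q₁ + σ_eff²/2)T) / (σ_eff√T) = (ln(174.46/165.61) + (0.0449 − 0.055 + 0.278789)·2.3074) / 1.134264 = 0.592483
d₂ = d₁ − σ_eff√T = 0.592483 − 1.134264 = -0.541781
N(d₁) = 0.723237,  N(d₂) = 0.293985
V = S₁·e^{−q₁T}·N(d₁) − S₂·e^{−q₂T}·N(d₂) = 111.137653 − 43.895248 = 67.242405
[vanilla: stock A call K=220.92]
σ√T = 0.273·√2.9942 = 0.472393
d₁ = (ln(S/K) + (r−q+σ²/2)T) / (σ√T) = (ln(174.46/220.92) + (0.0486−0.055+0.273²/2)·2.9942) / 0.472393 = (-0.236105 + 0.092414) / 0.472393 = -0.304176
d₂ = d₁ − σ√T = -0.304176 − 0.472393 = -0.776569
e^{−rT} = 0.864574
e^{−qT} = 0.848164
N(d₁) = 0.380497,  N(d₂) = 0.218707
price = S·e^{−qT}·N(d₁) − K·e^{−rT}·N(d₂) = 56.302382 − 41.773333 = 14.529049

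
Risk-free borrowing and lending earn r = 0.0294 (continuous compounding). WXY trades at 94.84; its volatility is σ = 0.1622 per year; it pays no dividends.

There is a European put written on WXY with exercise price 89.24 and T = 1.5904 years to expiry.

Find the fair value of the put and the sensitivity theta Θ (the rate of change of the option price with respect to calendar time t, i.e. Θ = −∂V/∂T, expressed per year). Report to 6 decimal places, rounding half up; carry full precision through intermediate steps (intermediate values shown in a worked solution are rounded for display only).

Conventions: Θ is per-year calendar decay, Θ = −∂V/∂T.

σ√T = 0.1622·√1.5904 = 0.204552
d₁ = (ln(S/K) + (r+σ²/2)T) / (σ√T) = (ln(94.84/89.24) + (0.0294+0.1622²/2)·1.5904) / 0.204552 = (0.060862 + 0.067679) / 0.204552 = 0.628399
d₂ = d₁ − σ√T = 0.628399 − 0.204552 = 0.423847
e^{−rT} = 0.954319
N(−d₁) = 0.264871,  N(−d₂) = 0.335839
Put price V = K·e^{−rT}·N(−d₂) − S·N(−d₁) = 28.601153 − 25.120382 = 3.480772
φ(d₁) = (1/√(2π))·e^{−d₁²/2} = 0.327463
Θ = −S·φ(d₁)·σ/(2√T) + r·K·e^{−rT}·N(−d₂) = −1.997197 + 0.840874 = -1.156323

price = 3.480772
Θ = -1.156323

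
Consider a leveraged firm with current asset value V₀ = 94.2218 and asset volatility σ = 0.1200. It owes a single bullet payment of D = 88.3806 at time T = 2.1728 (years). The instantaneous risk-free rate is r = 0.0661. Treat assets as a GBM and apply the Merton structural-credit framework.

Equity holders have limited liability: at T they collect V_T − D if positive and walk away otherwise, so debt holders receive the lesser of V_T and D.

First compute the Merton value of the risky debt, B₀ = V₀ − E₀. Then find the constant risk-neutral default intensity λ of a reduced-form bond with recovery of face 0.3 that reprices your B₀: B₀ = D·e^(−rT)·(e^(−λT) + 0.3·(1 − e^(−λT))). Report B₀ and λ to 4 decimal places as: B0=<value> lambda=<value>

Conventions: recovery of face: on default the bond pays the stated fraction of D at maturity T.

B0=75.6697 lambda=0.0077

Equity is a call on the firm's assets struck at D = 88.3806:
d₁ = [ln(V₀/D) + (r + σ²/2)T] / (σ√T)
   = [ln(94.2218/88.3806) + (0.0661 + 0.5·0.1200²)·2.1728] / (0.1200·√2.1728)
   = [0.063999 + 0.159266] / 0.176885 = 1.262206
d₂ = d₁ − σ√T = 1.262206 − 0.176885 = 1.085321
N(d₁) = 0.896563,  N(d₂) = 0.861110,  e^(−rT) = 0.866215
E₀ = V₀·N(d₁) − D·e^(−rT)·N(d₂)
   = 94.2218·0.896563 − 88.3806·0.866215·0.861110 = 18.552071
B₀ = V₀ − E₀ = 94.2218 − 18.552071 = 75.669729
e^(−λT) = (B₀·e^(rT)/D − 0.3)/(1 − 0.3) = (75.6697·1.154448/88.3806 − 0.3)/0.7 = 0.98345005
λ = −ln(0.98345005)/2.1728 = 0.007681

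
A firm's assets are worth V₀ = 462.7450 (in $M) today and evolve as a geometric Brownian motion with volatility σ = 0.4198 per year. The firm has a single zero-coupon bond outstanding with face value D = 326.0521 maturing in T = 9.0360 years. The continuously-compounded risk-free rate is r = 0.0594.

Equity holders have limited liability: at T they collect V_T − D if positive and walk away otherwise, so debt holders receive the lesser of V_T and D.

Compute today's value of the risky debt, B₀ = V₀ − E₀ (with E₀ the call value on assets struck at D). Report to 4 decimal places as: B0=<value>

Work the structural quantities from V₀ = 462.7450 against face 326.0521:
d₁ = [ln(V₀/D) + (r + σ²/2)T] / (σ√T)
   = [ln(462.7450/326.0521) + (0.0594 + 0.5·0.4198²)·9.0360] / (0.4198·√9.0360)
   = [0.350119 + 1.332955] / 1.261916 = 1.333744
d₂ = d₁ − σ√T = 1.333744 − 1.261916 = 0.071828
N(d₁) = 0.908856,  N(d₂) = 0.528631,  e^(−rT) = 0.584652
E₀ = V₀·N(d₁) − D·e^(−rT)·N(d₂)
   = 462.7450·0.908856 − 326.0521·0.584652·0.528631 = 319.797364
B₀ = V₀ − E₀ = 462.7450 − 319.797364 = 142.947636

B0=142.9476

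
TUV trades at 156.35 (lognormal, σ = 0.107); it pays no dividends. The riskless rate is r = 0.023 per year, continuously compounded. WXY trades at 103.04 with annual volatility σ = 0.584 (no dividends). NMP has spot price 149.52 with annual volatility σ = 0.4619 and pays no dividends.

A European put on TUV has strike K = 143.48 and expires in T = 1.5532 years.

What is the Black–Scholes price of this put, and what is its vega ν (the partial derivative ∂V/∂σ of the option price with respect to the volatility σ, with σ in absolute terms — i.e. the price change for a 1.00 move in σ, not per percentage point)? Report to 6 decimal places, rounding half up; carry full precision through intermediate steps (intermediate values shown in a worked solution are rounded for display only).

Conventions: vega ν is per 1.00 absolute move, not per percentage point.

σ√T = 0.107·√1.5532 = 0.133351
d₁ = (ln(S/K) + (r+σ²/2)T) / (σ√T) = (ln(156.35/143.48) + (0.023+0.107²/2)·1.5532) / 0.133351 = (0.085901 + 0.044615) / 0.133351 = 0.978740
d₂ = d₁ − σ√T = 0.978740 − 0.133351 = 0.845389
e^{−rT} = 0.964907
N(−d₁) = 0.163854,  N(−d₂) = 0.198947
Put price V = K·e^{−rT}·N(−d₂) − S·N(−d₁) = 27.543177 − 25.618607 = 1.924571
φ(d₁) = (1/√(2π))·e^{−d₁²/2} = 0.247114
ν = S·φ(d₁)·√T = 48.151445

price = 1.924571
ν = 48.151445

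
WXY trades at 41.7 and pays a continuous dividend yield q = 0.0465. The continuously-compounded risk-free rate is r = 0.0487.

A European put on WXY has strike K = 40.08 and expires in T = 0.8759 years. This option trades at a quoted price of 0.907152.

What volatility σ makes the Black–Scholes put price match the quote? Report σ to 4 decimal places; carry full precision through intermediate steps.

sigma = 0.1087

At σ = 0.1087 the Black–Scholes value reproduces the quote:
σ√T = 0.1087·√0.8759 = 0.101732
d₁ = (ln(S/K) + (r−q+σ²/2)T) / (σ√T) = (ln(41.7/40.08) + (0.0487−0.0465+0.1087²/2)·0.8759) / 0.101732 = (0.039624 + 0.007102) / 0.101732 = 0.459299
d₂ = d₁ − σ√T = 0.459299 − 0.101732 = 0.357567
e^{−rT} = 0.958241
e^{−qT} = 0.960089
N(−d₁) = 0.323010,  N(−d₂) = 0.360334
V = K·e^{−rT}·N(−d₂) − S·e^{−qT}·N(−d₁) = 13.839074 − 12.931922 = 0.907152 (matching the quote); vega is positive throughout, so no other σ reproduces this price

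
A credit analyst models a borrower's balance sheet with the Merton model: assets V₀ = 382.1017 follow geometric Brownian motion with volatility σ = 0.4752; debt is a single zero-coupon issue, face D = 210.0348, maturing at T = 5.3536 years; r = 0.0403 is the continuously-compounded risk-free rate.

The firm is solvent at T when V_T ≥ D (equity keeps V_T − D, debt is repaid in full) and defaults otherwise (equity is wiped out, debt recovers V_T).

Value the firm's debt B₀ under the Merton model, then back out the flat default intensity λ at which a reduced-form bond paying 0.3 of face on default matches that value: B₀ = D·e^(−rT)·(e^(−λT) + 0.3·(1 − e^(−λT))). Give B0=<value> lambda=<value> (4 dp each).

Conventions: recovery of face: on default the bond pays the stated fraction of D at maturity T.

Work the structural quantities from V₀ = 382.1017 against face 210.0348:
d₁ = [ln(V₀/D) + (r + σ²/2)T] / (σ√T)
   = [ln(382.1017/210.0348) + (0.0403 + 0.5·0.4752²)·5.3536] / (0.4752·√5.3536)
   = [0.598414 + 0.820212] / 1.099511 = 1.290234
d₂ = d₁ − σ√T = 1.290234 − 1.099511 = 0.190723
N(d₁) = 0.901515,  N(d₂) = 0.575629,  e^(−rT) = 0.805937
E₀ = V₀·N(d₁) − D·e^(−rT)·N(d₂)
   = 382.1017·0.901515 − 210.0348·0.805937·0.575629 = 247.031088
B₀ = V₀ − E₀ = 382.1017 − 247.031088 = 135.070612
e^(−λT) = (B₀·e^(rT)/D − 0.3)/(1 − 0.3) = (135.0706·1.240792/210.0348 − 0.3)/0.7 = 0.71133867
λ = −ln(0.71133867)/5.3536 = 0.063622

B0=135.0706 lambda=0.0636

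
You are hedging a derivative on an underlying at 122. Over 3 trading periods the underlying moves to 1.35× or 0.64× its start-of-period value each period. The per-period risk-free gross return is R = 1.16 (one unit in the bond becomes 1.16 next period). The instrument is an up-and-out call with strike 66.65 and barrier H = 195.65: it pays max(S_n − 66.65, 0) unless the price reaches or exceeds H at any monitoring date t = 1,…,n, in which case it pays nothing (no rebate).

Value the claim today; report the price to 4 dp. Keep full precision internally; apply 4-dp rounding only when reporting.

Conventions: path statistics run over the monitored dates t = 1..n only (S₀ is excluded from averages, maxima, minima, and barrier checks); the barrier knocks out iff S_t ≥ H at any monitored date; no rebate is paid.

Risk-neutral up-probability p* = (R−d)/(u−d) = (1.16−0.64)/(1.35−0.64) = 0.7324; the claim prices as the p*-weighted sum of path payoffs discounted by R^3.
Enumerate all 2^3 = 8 price paths (U = up ×1.35, D = down ×0.64); each path with k up-moves has probability p*^k·(1−p*)^(3−k).
DDD: M=78.0800, payoff=0.0000, prob=0.019164
UDD: M=164.7000, payoff=0.8111, prob=0.052449
DUD: M=105.4080, payoff=0.8111, prob=0.052449
UUD: M=222.3450, payoff=0.0000, prob=0.143544
DDU: M=78.0800, payoff=0.8111, prob=0.052449
UDU: M=164.7000, payoff=75.6508, prob=0.143544
DUU: M=142.3008, payoff=75.6508, prob=0.143544
UUU: M=300.1658, payoff=0.0000, prob=0.392857
Price = Σ prob·payoff / R^3 = 21.846074 / 1.560896 = 13.9959

price = 13.9959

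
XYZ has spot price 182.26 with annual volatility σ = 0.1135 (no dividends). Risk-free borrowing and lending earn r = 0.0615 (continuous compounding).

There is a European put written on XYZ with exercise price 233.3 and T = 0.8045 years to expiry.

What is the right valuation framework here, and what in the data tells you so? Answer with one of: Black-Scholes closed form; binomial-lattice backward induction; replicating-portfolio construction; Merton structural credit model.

Key observation: a European-exercise option on XYZ struck at 233.3 — a GBM underlying with constant parameters — admits an analytic price: the data contain no early exercise, no discrete tree, no debt structure.

framework: Black-Scholes closed form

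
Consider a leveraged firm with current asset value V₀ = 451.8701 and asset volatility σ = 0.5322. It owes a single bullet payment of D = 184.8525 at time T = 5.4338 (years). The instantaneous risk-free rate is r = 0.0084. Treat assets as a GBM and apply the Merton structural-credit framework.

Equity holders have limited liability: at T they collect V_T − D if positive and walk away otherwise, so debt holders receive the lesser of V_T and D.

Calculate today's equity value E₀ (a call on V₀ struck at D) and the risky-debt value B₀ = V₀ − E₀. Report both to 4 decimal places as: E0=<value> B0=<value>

With assets at 451.8701 and a single debt payment of 184.8525 at 5.4338 years:
d₁ = [ln(V₀/D) + (r + σ²/2)T] / (σ√T)
   = [ln(451.8701/184.8525) + (0.0084 + 0.5·0.5322²)·5.4338] / (0.5322·√5.4338)
   = [0.893837 + 0.815170] / 1.240585 = 1.377581
d₂ = d₁ − σ√T = 1.377581 − 1.240585 = 0.136995
N(d₁) = 0.915834,  N(d₂) = 0.554483,  e^(−rT) = 0.955382
E₀ = V₀·N(d₁) − D·e^(−rT)·N(d₂)
   = 451.8701·0.915834 − 184.8525·0.955382·0.554483 = 315.913533
B₀ = V₀ − E₀ = 451.8701 − 315.913533 = 135.956567

E0=315.9135 B0=135.9566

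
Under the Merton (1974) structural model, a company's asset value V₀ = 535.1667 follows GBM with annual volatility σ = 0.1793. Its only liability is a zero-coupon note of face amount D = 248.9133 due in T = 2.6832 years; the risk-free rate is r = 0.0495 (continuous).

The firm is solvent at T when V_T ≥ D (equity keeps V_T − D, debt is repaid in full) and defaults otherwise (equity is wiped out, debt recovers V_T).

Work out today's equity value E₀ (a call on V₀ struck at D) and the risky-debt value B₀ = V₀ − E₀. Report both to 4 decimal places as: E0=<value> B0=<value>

E0=317.2431 B0=217.9236

With assets at 535.1667 and a single debt payment of 248.9133 at 2.6832 years:
d₁ = [ln(V₀/D) + (r + σ²/2)T] / (σ√T)
   = [ln(535.1667/248.9133) + (0.0495 + 0.5·0.1793²)·2.6832] / (0.1793·√2.6832)
   = [0.765474 + 0.175949] / 0.293702 = 3.205367
d₂ = d₁ − σ√T = 3.205367 − 0.293702 = 2.911665
N(d₁) = 0.999326,  N(d₂) = 0.998202,  e^(−rT) = 0.875624
E₀ = V₀·N(d₁) − D·e^(−rT)·N(d₂)
   = 535.1667·0.999326 − 248.9133·0.875624·0.998202 = 317.243056
B₀ = V₀ − E₀ = 535.1667 − 317.243056 = 217.923644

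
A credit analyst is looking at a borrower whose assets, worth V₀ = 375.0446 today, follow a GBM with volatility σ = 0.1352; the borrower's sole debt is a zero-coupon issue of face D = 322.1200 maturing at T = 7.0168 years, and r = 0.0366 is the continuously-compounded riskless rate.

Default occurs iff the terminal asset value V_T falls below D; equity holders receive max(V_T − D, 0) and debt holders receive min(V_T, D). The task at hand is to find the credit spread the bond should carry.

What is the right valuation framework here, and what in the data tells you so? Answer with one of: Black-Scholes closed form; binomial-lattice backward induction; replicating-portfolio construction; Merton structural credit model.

framework: Merton structural credit model

Key observation: the question is about default risk generated by asset-value dynamics against a debt face of 322.1200 — the structural framework prices exactly that.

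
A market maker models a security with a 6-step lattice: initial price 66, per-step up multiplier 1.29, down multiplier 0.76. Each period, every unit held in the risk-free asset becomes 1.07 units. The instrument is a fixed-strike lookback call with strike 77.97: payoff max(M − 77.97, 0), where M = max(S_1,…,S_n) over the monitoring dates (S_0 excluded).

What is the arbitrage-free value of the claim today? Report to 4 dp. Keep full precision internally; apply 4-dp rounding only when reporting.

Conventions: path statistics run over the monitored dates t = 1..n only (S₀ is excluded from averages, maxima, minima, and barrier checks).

price = 30.8473

With p* = (R−d)/(u−d) = 0.5849, sum probability × payoff across the paths and divide by R^6.
Enumerate all 2^6 = 64 price paths (U = up ×1.29, D = down ×0.76); each path with k up-moves has probability p*^k·(1−p*)^(6−k).
DDDDDD: M=50.1600, payoff=0.0000, prob=0.005115
UDDDDD: M=85.1400, payoff=7.1700, prob=0.007208
DUDDDD: M=64.7064, payoff=0.0000, prob=0.007208
UUDDDD: M=109.8306, payoff=31.8606, prob=0.010157
DDUDDD: M=50.1600, payoff=0.0000, prob=0.007208
UDUDDD: M=85.1400, payoff=7.1700, prob=0.010157
DUUDDD: M=83.4713, payoff=5.5013, prob=0.010157
UUUDDD: M=141.6815, payoff=63.7115, prob=0.014312
DDDUDD: M=50.1600, payoff=0.0000, prob=0.007208
UDDUDD: M=85.1400, payoff=7.1700, prob=0.010157
DUDUDD: M=64.7064, payoff=0.0000, prob=0.010157
UUDUDD: M=109.8306, payoff=31.8606, prob=0.014312
DDUUDD: M=63.4382, payoff=0.0000, prob=0.010157
UDUUDD: M=107.6779, payoff=29.7079, prob=0.014312
DUUUDD: M=107.6779, payoff=29.7079, prob=0.014312
UUUUDD: M=182.7691, payoff=104.7991, prob=0.020167
DDDDUD: M=50.1600, payoff=0.0000, prob=0.007208
UDDDUD: M=85.1400, payoff=7.1700, prob=0.010157
DUDDUD: M=64.7064, payoff=0.0000, prob=0.010157
UUDDUD: M=109.8306, payoff=31.8606, prob=0.014312
DDUDUD: M=50.1600, payoff=0.0000, prob=0.010157
UDUDUD: M=85.1400, payoff=7.1700, prob=0.014312
DUUDUD: M=83.4713, payoff=5.5013, prob=0.014312
UUUDUD: M=141.6815, payoff=63.7115, prob=0.020167
DDDUUD: M=50.1600, payoff=0.0000, prob=0.010157
UDDUUD: M=85.1400, payoff=7.1700, prob=0.014312
DUDUUD: M=81.8352, payoff=3.8652, prob=0.014312
UUDUUD: M=138.9045, payoff=60.9345, prob=0.020167
DDUUUD: M=81.8352, payoff=3.8652, prob=0.014312
UDUUUD: M=138.9045, payoff=60.9345, prob=0.020167
DUUUUD: M=138.9045, payoff=60.9345, prob=0.020167
UUUUUD: M=235.7721, payoff=157.8021, prob=0.028417
DDDDDU: M=50.1600, payoff=0.0000, prob=0.007208
UDDDDU: M=85.1400, payoff=7.1700, prob=0.010157
DUDDDU: M=64.7064, payoff=0.0000, prob=0.010157
UUDDDU: M=109.8306, payoff=31.8606, prob=0.014312
DDUDDU: M=50.1600, payoff=0.0000, prob=0.010157
UDUDDU: M=85.1400, payoff=7.1700, prob=0.014312
DUUDDU: M=83.4713, payoff=5.5013, prob=0.014312
UUUDDU: M=141.6815, payoff=63.7115, prob=0.020167
DDDUDU: M=50.1600, payoff=0.0000, prob=0.010157
UDDUDU: M=85.1400, payoff=7.1700, prob=0.014312
DUDUDU: M=64.7064, payoff=0.0000, prob=0.014312
UUDUDU: M=109.8306, payoff=31.8606, prob=0.020167
DDUUDU: M=63.4382, payoff=0.0000, prob=0.014312
UDUUDU: M=107.6779, payoff=29.7079, prob=0.020167
DUUUDU: M=107.6779, payoff=29.7079, prob=0.020167
UUUUDU: M=182.7691, payoff=104.7991, prob=0.028417
DDDDUU: M=50.1600, payoff=0.0000, prob=0.010157
UDDDUU: M=85.1400, payoff=7.1700, prob=0.014312
DUDDUU: M=64.7064, payoff=0.0000, prob=0.014312
UUDDUU: M=109.8306, payoff=31.8606, prob=0.020167
DDUDUU: M=62.1948, payoff=0.0000, prob=0.014312
UDUDUU: M=105.5674, payoff=27.5974, prob=0.020167
DUUDUU: M=105.5674, payoff=27.5974, prob=0.020167
UUUDUU: M=179.1868, payoff=101.2168, prob=0.028417
DDDUUU: M=62.1948, payoff=0.0000, prob=0.014312
UDDUUU: M=105.5674, payoff=27.5974, prob=0.020167
DUDUUU: M=105.5674, payoff=27.5974, prob=0.020167
UUDUUU: M=179.1868, payoff=101.2168, prob=0.028417
DDUUUU: M=105.5674, payoff=27.5974, prob=0.020167
UDUUUU: M=179.1868, payoff=101.2168, prob=0.028417
DUUUUU: M=179.1868, payoff=101.2168, prob=0.028417
UUUUUU: M=304.1461, payoff=226.1761, prob=0.040042
Price = Σ prob·payoff / R^6 = 46.293447 / 1.500730 = 30.8473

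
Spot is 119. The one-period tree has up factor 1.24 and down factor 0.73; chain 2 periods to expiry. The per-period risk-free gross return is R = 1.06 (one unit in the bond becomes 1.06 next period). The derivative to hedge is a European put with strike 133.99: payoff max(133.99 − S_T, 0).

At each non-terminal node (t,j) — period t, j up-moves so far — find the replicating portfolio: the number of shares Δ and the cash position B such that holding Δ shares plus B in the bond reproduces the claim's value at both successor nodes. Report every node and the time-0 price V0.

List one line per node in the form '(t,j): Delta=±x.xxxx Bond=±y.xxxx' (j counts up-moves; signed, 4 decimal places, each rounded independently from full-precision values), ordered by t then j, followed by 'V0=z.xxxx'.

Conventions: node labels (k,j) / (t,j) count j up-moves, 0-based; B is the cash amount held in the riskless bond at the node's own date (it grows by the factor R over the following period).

Arbitrage-free pricing uses the up-move probability p* = (R−d)/(u−d) = 0.6471, discounting each step at R = 1.06.
Payoffs at expiry: V(2,0)=70.5749, V(2,1)=26.2712, V(2,2)=0.0000
  t=1,j=0: stock 86.8700 → up 107.7188 (V=26.2712), down 63.4151 (V=70.5749). Price 39.5357; hedge Δ=-1.0000, bond B=126.4057.
  t=1,j=1: stock 147.5600 → up 182.9744 (V=0.0000), down 107.7188 (V=26.2712). Price 8.7473; hedge Δ=-0.3491, bond B=60.2595.
  t=0,j=0: stock 119.0000 → up 147.5600 (V=8.7473), down 86.8700 (V=39.5357). Price 18.5036; hedge Δ=-0.5073, bond B=78.8728.
Sanity check at the root: Δ(0,0)·S0 + B(0,0) reproduces V0 = 18.5036.

(0,0): Delta=-0.5073 Bond=78.8728
(1,0): Delta=-1.0000 Bond=126.4057
(1,1): Delta=-0.3491 Bond=60.2595
V0=18.5036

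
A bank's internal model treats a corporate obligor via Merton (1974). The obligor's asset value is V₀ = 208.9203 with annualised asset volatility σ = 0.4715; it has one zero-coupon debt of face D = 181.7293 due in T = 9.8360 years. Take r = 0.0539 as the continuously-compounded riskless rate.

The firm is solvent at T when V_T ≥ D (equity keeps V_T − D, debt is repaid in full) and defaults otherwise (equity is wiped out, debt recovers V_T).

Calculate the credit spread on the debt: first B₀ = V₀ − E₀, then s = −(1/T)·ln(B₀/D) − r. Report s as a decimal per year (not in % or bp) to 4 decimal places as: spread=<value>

Work the structural quantities from V₀ = 208.9203 against face 181.7293:
d₁ = [ln(V₀/D) + (r + σ²/2)T] / (σ√T)
   = [ln(208.9203/181.7293) + (0.0539 + 0.5·0.4715²)·9.8360] / (0.4715·√9.8360)
   = [0.139435 + 1.623492] / 1.478737 = 1.192184
d₂ = d₁ − σ√T = 1.192184 − 1.478737 = -0.286553
N(d₁) = 0.883405,  N(d₂) = 0.387227,  e^(−rT) = 0.588511
E₀ = V₀·N(d₁) − D·e^(−rT)·N(d₂)
   = 208.9203·0.883405 − 181.7293·0.588511·0.387227 = 143.147523
B₀ = V₀ − E₀ = 208.9203 − 143.147523 = 65.772777
spread = −(1/T)·ln(B₀/D) − r = −(1/9.8360)·ln(65.772777/181.7293) − 0.0539 = 0.04942576

spread=0.0494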